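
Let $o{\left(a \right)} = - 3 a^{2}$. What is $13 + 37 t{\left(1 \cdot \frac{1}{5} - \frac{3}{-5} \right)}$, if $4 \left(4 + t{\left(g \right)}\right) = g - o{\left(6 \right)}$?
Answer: $\frac{4357}{5} \approx 871.4$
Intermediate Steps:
$t{\left(g \right)} = 23 + \frac{g}{4}$ ($t{\left(g \right)} = -4 + \frac{g - - 3 \cdot 6^{2}}{4} = -4 + \frac{g - \left(-3\right) 36}{4} = -4 + \frac{g - -108}{4} = -4 + \frac{g + 108}{4} = -4 + \frac{108 + g}{4} = -4 + \left(27 + \frac{g}{4}\right) = 23 + \frac{g}{4}$)
$13 + 37 t{\left(1 \cdot \frac{1}{5} - \frac{3}{-5} \right)} = 13 + 37 \left(23 + \frac{1 \cdot \frac{1}{5} - \frac{3}{-5}}{4}\right) = 13 + 37 \left(23 + \frac{1 \cdot \frac{1}{5} - - \frac{3}{5}}{4}\right) = 13 + 37 \left(23 + \frac{\frac{1}{5} + \frac{3}{5}}{4}\right) = 13 + 37 \left(23 + \frac{1}{4} \cdot \frac{4}{5}\right) = 13 + 37 \left(23 + \frac{1}{5}\right) = 13 + 37 \cdot \frac{116}{5} = 13 + \frac{4292}{5} = \frac{4357}{5}$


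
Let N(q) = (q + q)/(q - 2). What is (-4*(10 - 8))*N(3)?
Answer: -48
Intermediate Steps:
N(q) = 2*q/(-2 + q) (N(q) = (2*q)/(-2 + q) = 2*q/(-2 + q))
(-4*(10 - 8))*N(3) = (-4*(10 - 8))*(2*3/(-2 + 3)) = (-4*2)*(2*3/1) = -16*3 = -8*6 = -48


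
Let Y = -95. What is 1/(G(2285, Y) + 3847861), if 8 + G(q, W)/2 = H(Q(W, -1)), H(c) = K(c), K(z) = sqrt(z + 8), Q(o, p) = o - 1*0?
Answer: 1282615/4935303714791 - 2*I*sqrt(87)/14805911144373 ≈ 2.5989e-7 - 1.26e-12*I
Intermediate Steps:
Q(o, p) = o (Q(o, p) = o + 0 = o)
K(z) = sqrt(8 + z)
H(c) = sqrt(8 + c)
G(q, W) = -16 + 2*sqrt(8 + W)
1/(G(2285, Y) + 3847861) = 1/((-16 + 2*sqrt(8 - 95)) + 3847861) = 1/((-16 + 2*sqrt(-87)) + 3847861) = 1/((-16 + 2*(I*sqrt(87))) + 3847861) = 1/((-16 + 2*I*sqrt(87)) + 3847861) = 1/(3847845 + 2*I*sqrt(87))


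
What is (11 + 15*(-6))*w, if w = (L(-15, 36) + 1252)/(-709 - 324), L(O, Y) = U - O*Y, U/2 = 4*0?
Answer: 141568/1033 ≈ 137.05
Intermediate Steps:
U = 0 (U = 2*(4*0) = 2*0 = 0)
L(O, Y) = -O*Y (L(O, Y) = 0 - O*Y = -O*Y)
w = -1792/1033 (w = (-1*(-15)*36 + 1252)/(-709 - 324) = (540 + 1252)/(-1033) = 1792*(-1/1033) = -1792/1033 ≈ -1.7348)
(11 + 15*(-6))*w = (11 + 15*(-6))*(-1792/1033) = (11 - 90)*(-1792/1033) = -79*(-1792/1033) = 141568/1033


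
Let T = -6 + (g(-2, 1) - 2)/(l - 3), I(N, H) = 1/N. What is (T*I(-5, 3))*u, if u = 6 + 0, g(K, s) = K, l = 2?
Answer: 12/5 ≈ 2.4000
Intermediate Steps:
u = 6
T = -2 (T = -6 + (-2 - 2)/(2 - 3) = -6 - 4/(-1) = -6 - 4*(-1) = -6 + 4 = -2)
(T*I(-5, 3))*u = -2/(-5)*6 = -2*(-⅕)*6 = (⅖)*6 = 12/5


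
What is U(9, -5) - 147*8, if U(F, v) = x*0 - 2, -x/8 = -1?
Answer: -1178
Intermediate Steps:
x = 8 (x = -8*(-1) = 8)
U(F, v) = -2 (U(F, v) = 8*0 - 2 = 0 - 2 = -2)
U(9, -5) - 147*8 = -2 - 147*8 = -2 - 1176 = -1178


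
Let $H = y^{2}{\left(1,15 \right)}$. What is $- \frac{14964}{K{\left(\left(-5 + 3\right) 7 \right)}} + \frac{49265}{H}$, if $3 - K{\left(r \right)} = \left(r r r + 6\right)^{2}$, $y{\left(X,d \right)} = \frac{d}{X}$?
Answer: $\frac{73865077153}{337348845} \approx 218.96$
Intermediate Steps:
$H = 225$ ($H = \left(\frac{15}{1}\right)^{2} = \left(15 \cdot 1\right)^{2} = 15^{2} = 225$)
$K{\left(r \right)} = 3 - \left(6 + r^{3}\right)^{2}$ ($K{\left(r \right)} = 3 - \left(r r r + 6\right)^{2} = 3 - \left(r^{2} r + 6\right)^{2} = 3 - \left(r^{3} + 6\right)^{2} = 3 - \left(6 + r^{3}\right)^{2}$)
$- \frac{14964}{K{\left(\left(-5 + 3\right) 7 \right)}} + \frac{49265}{H} = - \frac{14964}{3 - \left(6 + \left(\left(-5 + 3\right) 7\right)^{3}\right)^{2}} + \frac{49265}{225} = - \frac{14964}{3 - \left(6 + \left(\left(-2\right) 7\right)^{3}\right)^{2}} + 49265 \cdot \frac{1}{225} = - \frac{14964}{3 - \left(6 + \left(-14\right)^{3}\right)^{2}} + \frac{9853}{45} = - \frac{14964}{3 - \left(6 - 2744\right)^{2}} + \frac{9853}{45} = - \frac{14964}{3 - \left(-2738\right)^{2}} + \frac{9853}{45} = - \frac{14964}{3 - 7496644} + \frac{9853}{45} = - \frac{14964}{-7496641} + \frac{9853}{45} = \left(-14964\right) \left(- \frac{1}{7496641}\right) + \frac{9853}{45} = \frac{14964}{7496641} + \frac{9853}{45} = \frac{73865077153}{337348845}$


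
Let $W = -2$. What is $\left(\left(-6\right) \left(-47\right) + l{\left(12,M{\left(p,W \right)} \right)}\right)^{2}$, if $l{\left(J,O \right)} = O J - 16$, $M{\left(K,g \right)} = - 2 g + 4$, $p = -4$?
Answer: $131044$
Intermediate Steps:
$M{\left(K,g \right)} = 4 - 2 g$
$l{\left(J,O \right)} = -16 + J O$ ($l{\left(J,O \right)} = J O - 16 = -16 + J O$)
$\left(\left(-6\right) \left(-47\right) + l{\left(12,M{\left(p,W \right)} \right)}\right)^{2} = \left(\left(-6\right) \left(-47\right) - \left(16 - 12 \left(4 - -4\right)\right)\right)^{2} = \left(282 - \left(16 - 12 \left(4 + 4\right)\right)\right)^{2} = \left(282 + \left(-16 + 12 \cdot 8\right)\right)^{2} = \left(282 + \left(-16 + 96\right)\right)^{2} = \left(282 + 80\right)^{2} = 362^{2} = 131044$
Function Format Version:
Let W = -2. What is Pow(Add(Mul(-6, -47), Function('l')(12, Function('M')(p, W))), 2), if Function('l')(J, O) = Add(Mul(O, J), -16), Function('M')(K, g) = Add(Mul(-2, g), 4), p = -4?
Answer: 131044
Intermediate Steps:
Function('M')(K, g) = Add(4, Mul(-2, g))
Function('l')(J, O) = Add(-16, Mul(J, O)) (Function('l')(J, O) = Add(Mul(J, O), -16) = Add(-16, Mul(J, O)))
Pow(Add(Mul(-6, -47), Function('l')(12, Function('M')(p, W))), 2) = Pow(Add(Mul(-6, -47), Add(-16, Mul(12, Add(4, Mul(-2, -2))))), 2) = Pow(Add(282, Add(-16, Mul(12, Add(4, 4)))), 2) = Pow(Add(282, Add(-16, Mul(12, 8))), 2) = Pow(Add(282, Add(-16, 96)), 2) = Pow(Add(282, 80), 2) = Pow(362, 2) = 131044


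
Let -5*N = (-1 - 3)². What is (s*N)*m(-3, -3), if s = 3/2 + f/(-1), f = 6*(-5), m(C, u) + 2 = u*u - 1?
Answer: -3024/5 ≈ -604.80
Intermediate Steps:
m(C, u) = -3 + u² (m(C, u) = -2 + (u*u - 1) = -2 + (u² - 1) = -2 + (-1 + u²) = -3 + u²)
f = -30
N = -16/5 (N = -(-1 - 3)²/5 = -⅕*(-4)² = -⅕*16 = -16/5 ≈ -3.2000)
s = 63/2 (s = 3/2 - 30/(-1) = 3*(½) - 30*(-1) = 3/2 + 30 = 63/2 ≈ 31.500)
(s*N)*m(-3, -3) = ((63/2)*(-16/5))*(-3 + (-3)²) = -504*(-3 + 9)/5 = -504/5*6 = -3024/5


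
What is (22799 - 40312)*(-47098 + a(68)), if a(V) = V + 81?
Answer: 822217837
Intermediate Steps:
a(V) = 81 + V
(22799 - 40312)*(-47098 + a(68)) = (22799 - 40312)*(-47098 + (81 + 68)) = -17513*(-47098 + 149) = -17513*(-46949) = 822217837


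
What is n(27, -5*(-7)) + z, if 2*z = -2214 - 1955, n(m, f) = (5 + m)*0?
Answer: -4169/2 ≈ -2084.5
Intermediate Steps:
n(m, f) = 0
z = -4169/2 (z = (-2214 - 1955)/2 = (½)*(-4169) = -4169/2 ≈ -2084.5)
n(27, -5*(-7)) + z = 0 - 4169/2 = -4169/2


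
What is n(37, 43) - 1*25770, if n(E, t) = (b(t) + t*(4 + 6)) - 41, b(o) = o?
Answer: -25338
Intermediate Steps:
n(E, t) = -41 + 11*t (n(E, t) = (t + t*(4 + 6)) - 41 = (t + t*10) - 41 = (t + 10*t) - 41 = 11*t - 41 = -41 + 11*t)
n(37, 43) - 1*25770 = (-41 + 11*43) - 1*25770 = (-41 + 473) - 25770 = 432 - 25770 = -25338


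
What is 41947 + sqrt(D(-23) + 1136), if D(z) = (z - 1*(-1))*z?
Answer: 41947 + sqrt(1642) ≈ 41988.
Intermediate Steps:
D(z) = z*(1 + z) (D(z) = (z + 1)*z = (1 + z)*z = z*(1 + z))
41947 + sqrt(D(-23) + 1136) = 41947 + sqrt(-23*(1 - 23) + 1136) = 41947 + sqrt(-23*(-22) + 1136) = 41947 + sqrt(506 + 1136) = 41947 + sqrt(1642)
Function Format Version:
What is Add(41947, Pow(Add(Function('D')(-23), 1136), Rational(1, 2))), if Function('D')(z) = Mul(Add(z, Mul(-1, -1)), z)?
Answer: Add(41947, Pow(1642, Rational(1, 2))) ≈ 41988.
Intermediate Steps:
Function('D')(z) = Mul(z, Add(1, z)) (Function('D')(z) = Mul(Add(z, 1), z) = Mul(Add(1, z), z) = Mul(z, Add(1, z)))
Add(41947, Pow(Add(Function('D')(-23), 1136), Rational(1, 2))) = Add(41947, Pow(Add(Mul(-23, Add(1, -23)), 1136), Rational(1, 2))) = Add(41947, Pow(Add(Mul(-23, -22), 1136), Rational(1, 2))) = Add(41947, Pow(Add(506, 1136), Rational(1, 2))) = Add(41947, Pow(1642, Rational(1, 2)))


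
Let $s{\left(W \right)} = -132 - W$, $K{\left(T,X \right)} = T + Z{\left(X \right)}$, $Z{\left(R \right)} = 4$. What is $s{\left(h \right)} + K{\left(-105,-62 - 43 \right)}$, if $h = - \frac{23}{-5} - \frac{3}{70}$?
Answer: $- \frac{16629}{70} \approx -237.56$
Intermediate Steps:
$h = \frac{319}{70}$ ($h = \left(-23\right) \left(- \frac{1}{5}\right) - \frac{3}{70} = \frac{23}{5} - \frac{3}{70} = \frac{319}{70} \approx 4.5571$)
$K{\left(T,X \right)} = 4 + T$ ($K{\left(T,X \right)} = T + 4 = 4 + T$)
$s{\left(h \right)} + K{\left(-105,-62 - 43 \right)} = \left(-132 - \frac{319}{70}\right) + \left(4 - 105\right) = \left(-132 - \frac{319}{70}\right) - 101 = - \frac{9559}{70} - 101 = - \frac{16629}{70}$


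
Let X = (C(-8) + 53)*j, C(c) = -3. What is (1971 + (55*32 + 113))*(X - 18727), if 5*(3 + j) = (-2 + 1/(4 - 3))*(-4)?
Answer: -72409428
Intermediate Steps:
j = -11/5 (j = -3 + ((-2 + 1/(4 - 3))*(-4))/5 = -3 + ((-2 + 1/1)*(-4))/5 = -3 + ((-2 + 1)*(-4))/5 = -3 + (-1*(-4))/5 = -3 + (⅕)*4 = -3 + ⅘ = -11/5 ≈ -2.2000)
X = -110 (X = (-3 + 53)*(-11/5) = 50*(-11/5) = -110)
(1971 + (55*32 + 113))*(X - 18727) = (1971 + (55*32 + 113))*(-110 - 18727) = (1971 + (1760 + 113))*(-18837) = (1971 + 1873)*(-18837) = 3844*(-18837) = -72409428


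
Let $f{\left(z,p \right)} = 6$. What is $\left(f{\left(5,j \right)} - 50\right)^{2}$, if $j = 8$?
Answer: $1936$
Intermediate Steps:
$\left(f{\left(5,j \right)} - 50\right)^{2} = \left(6 - 50\right)^{2} = \left(-44\right)^{2} = 1936$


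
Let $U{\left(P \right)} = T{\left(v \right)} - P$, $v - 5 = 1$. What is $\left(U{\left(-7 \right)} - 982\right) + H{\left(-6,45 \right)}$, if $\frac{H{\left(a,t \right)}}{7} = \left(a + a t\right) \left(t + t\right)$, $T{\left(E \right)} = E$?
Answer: $-174849$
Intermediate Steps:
$v = 6$ ($v = 5 + 1 = 6$)
$H{\left(a,t \right)} = 14 t \left(a + a t\right)$ ($H{\left(a,t \right)} = 7 \left(a + a t\right) \left(t + t\right) = 7 \left(a + a t\right) 2 t = 7 \cdot 2 t \left(a + a t\right) = 14 t \left(a + a t\right)$)
$U{\left(P \right)} = 6 - P$
$\left(U{\left(-7 \right)} - 982\right) + H{\left(-6,45 \right)} = \left(\left(6 - -7\right) - 982\right) + 14 \left(-6\right) 45 \left(1 + 45\right) = \left(\left(6 + 7\right) - 982\right) + 14 \left(-6\right) 45 \cdot 46 = \left(13 - 982\right) - 173880 = -969 - 173880 = -174849$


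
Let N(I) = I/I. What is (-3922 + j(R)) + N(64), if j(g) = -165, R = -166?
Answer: -4086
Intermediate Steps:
N(I) = 1
(-3922 + j(R)) + N(64) = (-3922 - 165) + 1 = -4087 + 1 = -4086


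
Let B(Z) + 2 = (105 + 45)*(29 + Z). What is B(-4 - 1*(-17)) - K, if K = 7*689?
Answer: 1475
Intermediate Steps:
K = 4823
B(Z) = 4348 + 150*Z (B(Z) = -2 + (105 + 45)*(29 + Z) = -2 + 150*(29 + Z) = -2 + (4350 + 150*Z) = 4348 + 150*Z)
B(-4 - 1*(-17)) - K = (4348 + 150*(-4 - 1*(-17))) - 1*4823 = (4348 + 150*(-4 + 17)) - 4823 = (4348 + 150*13) - 4823 = (4348 + 1950) - 4823 = 6298 - 4823 = 1475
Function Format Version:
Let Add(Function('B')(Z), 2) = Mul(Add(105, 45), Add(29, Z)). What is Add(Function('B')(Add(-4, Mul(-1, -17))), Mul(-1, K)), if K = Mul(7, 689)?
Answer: 1475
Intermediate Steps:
K = 4823
Function('B')(Z) = Add(4348, Mul(150, Z)) (Function('B')(Z) = Add(-2, Mul(Add(105, 45), Add(29, Z))) = Add(-2, Mul(150, Add(29, Z))) = Add(-2, Add(4350, Mul(150, Z))) = Add(4348, Mul(150, Z)))
Add(Function('B')(Add(-4, Mul(-1, -17))), Mul(-1, K)) = Add(Add(4348, Mul(150, Add(-4, Mul(-1, -17)))), Mul(-1, 4823)) = Add(Add(4348, Mul(150, Add(-4, 17))), -4823) = Add(Add(4348, Mul(150, 13)), -4823) = Add(Add(4348, 1950), -4823) = Add(6298, -4823) = 1475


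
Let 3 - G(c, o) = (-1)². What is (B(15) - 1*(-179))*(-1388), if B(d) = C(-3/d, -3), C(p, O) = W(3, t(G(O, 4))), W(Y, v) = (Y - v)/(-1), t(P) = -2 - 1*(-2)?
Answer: -244288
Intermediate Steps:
G(c, o) = 2 (G(c, o) = 3 - 1*(-1)² = 3 - 1*1 = 3 - 1 = 2)
t(P) = 0 (t(P) = -2 + 2 = 0)
W(Y, v) = v - Y (W(Y, v) = (Y - v)*(-1) = v - Y)
C(p, O) = -3 (C(p, O) = 0 - 1*3 = 0 - 3 = -3)
B(d) = -3
(B(15) - 1*(-179))*(-1388) = (-3 - 1*(-179))*(-1388) = (-3 + 179)*(-1388) = 176*(-1388) = -244288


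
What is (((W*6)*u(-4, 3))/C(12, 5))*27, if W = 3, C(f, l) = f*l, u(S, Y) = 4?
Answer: 162/5 ≈ 32.400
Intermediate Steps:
(((W*6)*u(-4, 3))/C(12, 5))*27 = (((3*6)*4)/((12*5)))*27 = ((18*4)/60)*27 = (72*(1/60))*27 = (6/5)*27 = 162/5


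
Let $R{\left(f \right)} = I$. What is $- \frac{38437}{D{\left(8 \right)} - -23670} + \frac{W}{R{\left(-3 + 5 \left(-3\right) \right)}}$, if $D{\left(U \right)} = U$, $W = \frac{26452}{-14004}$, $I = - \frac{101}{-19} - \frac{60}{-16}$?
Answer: $- \frac{268939813}{146827278} \approx -1.8317$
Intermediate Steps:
$I = \frac{689}{76}$ ($I = \left(-101\right) \left(- \frac{1}{19}\right) - - \frac{15}{4} = \frac{101}{19} + \frac{15}{4} = \frac{689}{76} \approx 9.0658$)
$R{\left(f \right)} = \frac{689}{76}$
$W = - \frac{17}{9}$ ($W = 26452 \left(- \frac{1}{14004}\right) = - \frac{17}{9} \approx -1.8889$)
$- \frac{38437}{D{\left(8 \right)} - -23670} + \frac{W}{R{\left(-3 + 5 \left(-3\right) \right)}} = - \frac{38437}{8 - -23670} - \frac{17}{9 \cdot \frac{689}{76}} = - \frac{38437}{8 + 23670} - \frac{1292}{6201} = - \frac{38437}{23678} - \frac{1292}{6201} = - \frac{268939813}{146827278}$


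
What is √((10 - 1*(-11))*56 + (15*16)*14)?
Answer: 18*√14 ≈ 67.350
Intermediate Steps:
√((10 - 1*(-11))*56 + (15*16)*14) = √((10 + 11)*56 + 240*14) = √(21*56 + 3360) = √(1176 + 3360) = √4536 = 18*√14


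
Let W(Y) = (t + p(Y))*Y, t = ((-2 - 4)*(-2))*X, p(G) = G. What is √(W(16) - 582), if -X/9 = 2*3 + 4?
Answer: I*√17606 ≈ 132.69*I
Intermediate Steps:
X = -90 (X = -9*(2*3 + 4) = -9*(6 + 4) = -9*10 = -90)
t = -1080 (t = ((-2 - 4)*(-2))*(-90) = -6*(-2)*(-90) = 12*(-90) = -1080)
W(Y) = Y*(-1080 + Y) (W(Y) = (-1080 + Y)*Y = Y*(-1080 + Y))
√(W(16) - 582) = √(16*(-1080 + 16) - 582) = √(16*(-1064) - 582) = √(-17024 - 582) = √(-17606) = I*√17606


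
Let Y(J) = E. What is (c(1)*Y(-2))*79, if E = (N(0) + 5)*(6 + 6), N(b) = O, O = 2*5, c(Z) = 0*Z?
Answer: 0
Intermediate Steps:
c(Z) = 0
O = 10
N(b) = 10
E = 180 (E = (10 + 5)*(6 + 6) = 15*12 = 180)
Y(J) = 180
(c(1)*Y(-2))*79 = (0*180)*79 = 0*79 = 0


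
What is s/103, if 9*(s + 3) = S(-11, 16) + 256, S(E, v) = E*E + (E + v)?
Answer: 355/927 ≈ 0.38296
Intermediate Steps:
S(E, v) = E + v + E² (S(E, v) = E² + (E + v) = E + v + E²)
s = 355/9 (s = -3 + ((-11 + 16 + (-11)²) + 256)/9 = -3 + ((-11 + 16 + 121) + 256)/9 = -3 + (126 + 256)/9 = -3 + (⅑)*382 = -3 + 382/9 = 355/9 ≈ 39.444)
s/103 = (355/9)/103 = (355/9)*(1/103) = 355/927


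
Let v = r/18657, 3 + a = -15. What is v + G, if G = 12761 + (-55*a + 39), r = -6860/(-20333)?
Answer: 5231274856850/379352781 ≈ 13790.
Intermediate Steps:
a = -18 (a = -3 - 15 = -18)
r = 6860/20333 (r = -6860*(-1/20333) = 6860/20333 ≈ 0.33738)
v = 6860/379352781 (v = (6860/20333)/18657 = (6860/20333)*(1/18657) = 6860/379352781 ≈ 1.8083e-5)
G = 13790 (G = 12761 + (-55*(-18) + 39) = 12761 + (990 + 39) = 12761 + 1029 = 13790)
v + G = 6860/379352781 + 13790 = 5231274856850/379352781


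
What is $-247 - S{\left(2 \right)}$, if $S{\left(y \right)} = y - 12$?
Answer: $-237$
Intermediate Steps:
$S{\left(y \right)} = -12 + y$ ($S{\left(y \right)} = y - 12 = -12 + y$)
$-247 - S{\left(2 \right)} = -247 - \left(-12 + 2\right) = -247 - -10 = -247 + 10 = -237$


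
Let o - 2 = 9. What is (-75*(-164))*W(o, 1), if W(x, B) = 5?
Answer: 61500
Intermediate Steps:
o = 11 (o = 2 + 9 = 11)
(-75*(-164))*W(o, 1) = -75*(-164)*5 = 12300*5 = 61500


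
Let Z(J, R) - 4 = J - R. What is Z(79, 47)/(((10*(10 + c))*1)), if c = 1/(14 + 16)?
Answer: 108/301 ≈ 0.35880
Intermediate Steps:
Z(J, R) = 4 + J - R (Z(J, R) = 4 + (J - R) = 4 + J - R)
c = 1/30 ≈ 0.033333
Z(79, 47)/(((10*(10 + c))*1)) = (4 + 79 - 1*47)/(((10*(10 + 1/30))*1)) = (4 + 79 - 47)/(((10*(301/30))*1)) = 36/(((301/3)*1)) = 36/(301/3) = 36*(3/301) = 108/301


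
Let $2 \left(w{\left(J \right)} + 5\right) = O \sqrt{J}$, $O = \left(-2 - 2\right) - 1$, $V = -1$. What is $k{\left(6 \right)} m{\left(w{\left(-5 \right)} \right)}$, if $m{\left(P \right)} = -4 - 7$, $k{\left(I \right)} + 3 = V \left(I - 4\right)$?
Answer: $55$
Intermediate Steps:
$k{\left(I \right)} = 1 - I$ ($k{\left(I \right)} = -3 - \left(I - 4\right) = -3 - \left(-4 + I\right) = 1 - I$)
$O = -5$ ($O = -4 - 1 = -5$)
$w{\left(J \right)} = -5 - \frac{5 \sqrt{J}}{2}$ ($w{\left(J \right)} = -5 + \frac{\left(-5\right) \sqrt{J}}{2} = -5 - \frac{5 \sqrt{J}}{2}$)
$m{\left(P \right)} = -11$
$k{\left(6 \right)} m{\left(w{\left(-5 \right)} \right)} = \left(1 - 6\right) \left(-11\right) = \left(-5\right) \left(-11\right) = 55$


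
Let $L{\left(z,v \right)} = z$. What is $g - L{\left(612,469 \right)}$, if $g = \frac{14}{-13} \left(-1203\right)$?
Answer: $\frac{8886}{13} \approx 683.54$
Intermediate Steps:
$g = \frac{16842}{13}$ ($g = 14 \left(- \frac{1}{13}\right) \left(-1203\right) = \left(- \frac{14}{13}\right) \left(-1203\right) = \frac{16842}{13} \approx 1295.5$)
$g - L{\left(612,469 \right)} = \frac{16842}{13} - 612 = \frac{8886}{13}$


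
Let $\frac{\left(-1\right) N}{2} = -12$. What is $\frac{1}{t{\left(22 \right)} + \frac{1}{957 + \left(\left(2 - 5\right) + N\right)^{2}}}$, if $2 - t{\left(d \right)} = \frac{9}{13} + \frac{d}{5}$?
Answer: $- \frac{90870}{280933} \approx -0.32346$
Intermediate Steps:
$N = 24$ ($N = \left(-2\right) \left(-12\right) = 24$)
$t{\left(d \right)} = \frac{17}{13} - \frac{d}{5}$ ($t{\left(d \right)} = 2 - \left(\frac{9}{13} + \frac{d}{5}\right) = \frac{17}{13} - \frac{d}{5}$)
$\frac{1}{t{\left(22 \right)} + \frac{1}{957 + \left(\left(2 - 5\right) + N\right)^{2}}} = \frac{1}{\left(\frac{17}{13} - \frac{22}{5}\right) + \frac{1}{957 + \left(\left(2 - 5\right) + 24\right)^{2}}} = \frac{1}{- \frac{201}{65} + \frac{1}{957 + \left(-3 + 24\right)^{2}}} = \frac{1}{- \frac{201}{65} + \frac{1}{957 + 21^{2}}} = \frac{1}{- \frac{201}{65} + \frac{1}{957 + 441}} = \frac{1}{- \frac{201}{65} + \frac{1}{1398}} = \frac{1}{- \frac{280933}{90870}} = - \frac{90870}{280933}$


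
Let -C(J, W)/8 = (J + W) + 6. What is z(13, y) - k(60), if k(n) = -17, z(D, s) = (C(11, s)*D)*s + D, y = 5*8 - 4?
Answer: -198402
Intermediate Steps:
C(J, W) = -48 - 8*J - 8*W (C(J, W) = -8*((J + W) + 6) = -8*(6 + J + W) = -48 - 8*J - 8*W)
y = 36 (y = 40 - 4 = 36)
z(D, s) = D + D*s*(-136 - 8*s) (z(D, s) = ((-48 - 8*11 - 8*s)*D)*s + D = ((-48 - 88 - 8*s)*D)*s + D = ((-136 - 8*s)*D)*s + D = (D*(-136 - 8*s))*s + D = D*s*(-136 - 8*s) + D = D + D*s*(-136 - 8*s))
z(13, y) - k(60) = -1*13*(-1 + 8*36*(17 + 36)) - 1*(-17) = -1*13*(-1 + 8*36*53) + 17 = -1*13*(-1 + 15264) + 17 = -1*13*15263 + 17 = -198419 + 17 = -198402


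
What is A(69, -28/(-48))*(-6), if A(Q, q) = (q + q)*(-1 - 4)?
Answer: 35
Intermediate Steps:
A(Q, q) = -10*q (A(Q, q) = (2*q)*(-5) = -10*q)
A(69, -28/(-48))*(-6) = -(-280)/(-48)*(-6) = -(-280)*(-1)/48*(-6) = -10*7/12*(-6) = -35/6*(-6) = 35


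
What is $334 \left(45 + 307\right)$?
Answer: $117568$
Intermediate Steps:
$334 \left(45 + 307\right) = 334 \cdot 352 = 117568$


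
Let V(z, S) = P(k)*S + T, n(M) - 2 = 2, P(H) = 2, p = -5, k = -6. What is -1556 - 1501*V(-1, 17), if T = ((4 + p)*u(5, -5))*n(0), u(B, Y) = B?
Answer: -22570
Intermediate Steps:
n(M) = 4 (n(M) = 2 + 2 = 4)
T = -20 (T = ((4 - 5)*5)*4 = -1*5*4 = -5*4 = -20)
V(z, S) = -20 + 2*S (V(z, S) = 2*S - 20 = -20 + 2*S)
-1556 - 1501*V(-1, 17) = -1556 - 1501*(-20 + 2*17) = -1556 - 1501*(-20 + 34) = -1556 - 1501*14 = -1556 - 21014 = -22570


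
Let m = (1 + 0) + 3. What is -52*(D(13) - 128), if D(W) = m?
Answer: 6448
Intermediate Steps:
m = 4 (m = 1 + 3 = 4)
D(W) = 4
-52*(D(13) - 128) = -52*(4 - 128) = -52*(-124) = 6448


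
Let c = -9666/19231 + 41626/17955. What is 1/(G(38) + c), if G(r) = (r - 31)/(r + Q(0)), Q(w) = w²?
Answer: 690585210/1381126217 ≈ 0.50002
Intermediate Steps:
c = 626956576/345292605 (c = -9666*1/19231 + 41626*(1/17955) = -9666/19231 + 41626/17955 = 626956576/345292605 ≈ 1.8157)
G(r) = (-31 + r)/r (G(r) = (r - 31)/(r + 0²) = (-31 + r)/(r + 0) = (-31 + r)/r)
1/(G(38) + c) = 1/((-31 + 38)/38 + 626956576/345292605) = 1/((1/38)*7 + 626956576/345292605) = 1/(7/38 + 626956576/345292605) = 1/(1381126217/690585210) = 690585210/1381126217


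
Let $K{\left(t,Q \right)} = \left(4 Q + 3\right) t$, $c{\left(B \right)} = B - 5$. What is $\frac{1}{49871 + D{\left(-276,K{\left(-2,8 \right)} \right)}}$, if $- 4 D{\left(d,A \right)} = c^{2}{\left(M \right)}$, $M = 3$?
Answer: $\frac{1}{49870} \approx 2.0052 \cdot 10^{-5}$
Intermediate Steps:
$c{\left(B \right)} = -5 + B$
$K{\left(t,Q \right)} = t \left(3 + 4 Q\right)$ ($K{\left(t,Q \right)} = \left(3 + 4 Q\right) t = t \left(3 + 4 Q\right)$)
$D{\left(d,A \right)} = -1$ ($D{\left(d,A \right)} = - \frac{\left(-5 + 3\right)^{2}}{4} = - \frac{\left(-2\right)^{2}}{4} = \left(- \frac{1}{4}\right) 4 = -1$)
$\frac{1}{49871 + D{\left(-276,K{\left(-2,8 \right)} \right)}} = \frac{1}{49871 - 1} = \frac{1}{49870}$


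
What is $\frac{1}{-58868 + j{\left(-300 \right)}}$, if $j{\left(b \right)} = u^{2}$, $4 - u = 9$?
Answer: $- \frac{1}{58843} \approx -1.6994 \cdot 10^{-5}$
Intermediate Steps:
$u = -5$ ($u = 4 - 9 = -5$)
$j{\left(b \right)} = 25$ ($j{\left(b \right)} = \left(-5\right)^{2} = 25$)
$\frac{1}{-58868 + j{\left(-300 \right)}} = \frac{1}{-58868 + 25} = \frac{1}{-58843} = - \frac{1}{58843}$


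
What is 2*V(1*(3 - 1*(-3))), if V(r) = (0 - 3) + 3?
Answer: 0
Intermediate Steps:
V(r) = 0 (V(r) = -3 + 3 = 0)
2*V(1*(3 - 1*(-3))) = 2*0 = 0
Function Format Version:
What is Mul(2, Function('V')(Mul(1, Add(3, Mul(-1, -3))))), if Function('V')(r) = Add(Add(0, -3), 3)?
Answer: 0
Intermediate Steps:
Function('V')(r) = 0 (Function('V')(r) = Add(-3, 3) = 0)
Mul(2, Function('V')(Mul(1, Add(3, Mul(-1, -3))))) = Mul(2, 0) = 0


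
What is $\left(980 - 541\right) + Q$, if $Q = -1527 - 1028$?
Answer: $-2116$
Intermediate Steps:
$Q = -2555$ ($Q = -1527 - 1028 = -2555$)
$\left(980 - 541\right) + Q = \left(980 - 541\right) - 2555 = 439 - 2555 = -2116$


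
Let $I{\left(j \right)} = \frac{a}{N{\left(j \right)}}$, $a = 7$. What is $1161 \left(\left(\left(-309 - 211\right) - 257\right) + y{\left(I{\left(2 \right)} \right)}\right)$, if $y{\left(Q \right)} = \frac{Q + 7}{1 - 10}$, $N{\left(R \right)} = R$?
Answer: $- \frac{1806903}{2} \approx -9.0345 \cdot 10^{5}$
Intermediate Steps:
$I{\left(j \right)} = \frac{7}{j}$
$y{\left(Q \right)} = - \frac{7}{9} - \frac{Q}{9}$ ($y{\left(Q \right)} = \frac{7 + Q}{-9} = \left(7 + Q\right) \left(- \frac{1}{9}\right) = - \frac{7}{9} - \frac{Q}{9}$)
$1161 \left(\left(\left(-309 - 211\right) - 257\right) + y{\left(I{\left(2 \right)} \right)}\right) = 1161 \left(\left(\left(-309 - 211\right) - 257\right) - \left(\frac{7}{9} + \frac{7 \cdot \frac{1}{2}}{9}\right)\right) = 1161 \left(\left(-520 - 257\right) - \left(\frac{7}{9} + \frac{7 \cdot \frac{1}{2}}{9}\right)\right) = 1161 \left(\left(-520 - 257\right) - \frac{7}{6}\right) = 1161 \left(-777 - \frac{7}{6}\right) = 1161 \left(- \frac{4669}{6}\right) = - \frac{1806903}{2}$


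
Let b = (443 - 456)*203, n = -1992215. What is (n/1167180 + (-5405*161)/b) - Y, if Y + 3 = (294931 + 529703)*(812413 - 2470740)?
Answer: 120348475112025751741/88005372 ≈ 1.3675e+12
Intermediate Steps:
Y = -1367512827321 (Y = -3 + (294931 + 529703)*(812413 - 2470740) = -3 + 824634*(-1658327) = -3 - 1367512827318 = -1367512827321)
b = -2639 (b = -13*203 = -2639)
(n/1167180 + (-5405*161)/b) - Y = (-1992215/1167180 - 5405*161/(-2639)) - 1*(-1367512827321) = (-1992215*1/1167180 - 870205*(-1/2639)) + 1367512827321 = (-398443/233436 + 124315/377) + 1367512827321 = 28869383329/88005372 + 1367512827321 = 120348475112025751741/88005372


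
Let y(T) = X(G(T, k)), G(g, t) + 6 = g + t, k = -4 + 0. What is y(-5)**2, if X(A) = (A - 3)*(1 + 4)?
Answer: 8100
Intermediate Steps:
k = -4
G(g, t) = -6 + g + t (G(g, t) = -6 + (g + t) = -6 + g + t)
X(A) = -15 + 5*A (X(A) = (-3 + A)*5 = -15 + 5*A)
y(T) = -65 + 5*T (y(T) = -15 + 5*(-6 + T - 4) = -15 + 5*(-10 + T) = -15 + (-50 + 5*T) = -65 + 5*T)
y(-5)**2 = (-65 + 5*(-5))**2 = (-65 - 25)**2 = (-90)**2 = 8100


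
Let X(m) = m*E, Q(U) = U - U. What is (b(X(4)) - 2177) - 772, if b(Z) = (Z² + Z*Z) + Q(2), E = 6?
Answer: -1797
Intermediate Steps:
Q(U) = 0
X(m) = 6*m (X(m) = m*6 = 6*m)
b(Z) = 2*Z² (b(Z) = (Z² + Z*Z) + 0 = (Z² + Z²) + 0 = 2*Z² + 0 = 2*Z²)
(b(X(4)) - 2177) - 772 = (2*(6*4)² - 2177) - 772 = (2*24² - 2177) - 772 = (2*576 - 2177) - 772 = (1152 - 2177) - 772 = -1025 - 772 = -1797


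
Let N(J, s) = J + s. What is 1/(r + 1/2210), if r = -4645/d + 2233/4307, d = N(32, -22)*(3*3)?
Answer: -42833115/2188438091 ≈ -0.019572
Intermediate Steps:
d = 90 (d = (32 - 22)*(3*3) = 10*9 = 90)
r = -3961009/77526 (r = -4645/90 + 2233/4307 = -4645*1/90 + 2233*(1/4307) = -929/18 + 2233/4307 = -3961009/77526 ≈ -51.093)
1/(r + 1/2210) = 1/(-3961009/77526 + 1/2210) = 1/(-2188438091/42833115) = -42833115/2188438091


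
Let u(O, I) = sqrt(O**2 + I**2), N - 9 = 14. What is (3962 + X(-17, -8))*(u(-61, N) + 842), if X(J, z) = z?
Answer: 3329268 + 19770*sqrt(170) ≈ 3.5870e+6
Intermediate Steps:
N = 23 (N = 9 + 14 = 23)
u(O, I) = sqrt(I**2 + O**2)
(3962 + X(-17, -8))*(u(-61, N) + 842) = (3962 - 8)*(sqrt(23**2 + (-61)**2) + 842) = 3954*(sqrt(529 + 3721) + 842) = 3954*(sqrt(4250) + 842) = 3954*(5*sqrt(170) + 842) = 3954*(842 + 5*sqrt(170)) = 3329268 + 19770*sqrt(170)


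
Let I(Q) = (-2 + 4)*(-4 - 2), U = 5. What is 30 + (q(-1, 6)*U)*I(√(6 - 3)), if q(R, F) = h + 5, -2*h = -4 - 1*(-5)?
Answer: -240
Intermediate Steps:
h = -½ (h = -(-4 - 1*(-5))/2 = -(-4 + 5)/2 = -½*1 = -½ ≈ -0.50000)
q(R, F) = 9/2 (q(R, F) = -½ + 5 = 9/2)
I(Q) = -12 (I(Q) = 2*(-6) = -12)
30 + (q(-1, 6)*U)*I(√(6 - 3)) = 30 + ((9/2)*5)*(-12) = 30 + (45/2)*(-12) = 30 - 270 = -240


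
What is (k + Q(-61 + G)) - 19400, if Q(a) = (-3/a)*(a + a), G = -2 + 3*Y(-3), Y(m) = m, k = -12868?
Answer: -32274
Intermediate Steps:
G = -11 (G = -2 + 3*(-3) = -2 - 9 = -11)
Q(a) = -6 (Q(a) = (-3/a)*(2*a) = -6)
(k + Q(-61 + G)) - 19400 = (-12868 - 6) - 19400 = -12874 - 19400 = -32274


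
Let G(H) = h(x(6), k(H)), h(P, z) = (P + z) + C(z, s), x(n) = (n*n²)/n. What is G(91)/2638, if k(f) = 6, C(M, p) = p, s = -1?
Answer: 41/2638 ≈ 0.015542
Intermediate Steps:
x(n) = n² (x(n) = n³/n = n²)
h(P, z) = -1 + P + z (h(P, z) = (P + z) - 1 = -1 + P + z)
G(H) = 41 (G(H) = -1 + 6² + 6 = -1 + 36 + 6 = 41)
G(91)/2638 = 41/2638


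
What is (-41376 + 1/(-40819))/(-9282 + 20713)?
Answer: -1688926945/466601989 ≈ -3.6196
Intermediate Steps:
(-41376 + 1/(-40819))/(-9282 + 20713) = (-41376 - 1/40819)/11431 = -1688926945/40819*1/11431 = -1688926945/466601989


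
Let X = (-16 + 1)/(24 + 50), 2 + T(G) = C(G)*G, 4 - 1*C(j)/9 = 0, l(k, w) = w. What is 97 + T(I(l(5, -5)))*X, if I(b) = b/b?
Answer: 3334/37 ≈ 90.108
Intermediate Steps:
I(b) = 1
C(j) = 36 (C(j) = 36 - 9*0 = 36 + 0 = 36)
T(G) = -2 + 36*G
X = -15/74 ≈ -0.20270
97 + T(I(l(5, -5)))*X = 97 + (-2 + 36*1)*(-15/74) = 97 + (-2 + 36)*(-15/74) = 97 + 34*(-15/74) = 97 - 255/37 = 3334/37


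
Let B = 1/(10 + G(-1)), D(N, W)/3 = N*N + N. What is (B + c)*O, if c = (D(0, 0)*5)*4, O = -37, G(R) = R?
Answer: -37/9 ≈ -4.1111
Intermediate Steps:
D(N, W) = 3*N + 3*N**2 (D(N, W) = 3*(N*N + N) = 3*(N**2 + N) = 3*(N + N**2) = 3*N + 3*N**2)
c = 0 (c = ((3*0*(1 + 0))*5)*4 = ((3*0*1)*5)*4 = (0*5)*4 = 0*4 = 0)
B = 1/9 (B = 1/(10 - 1) = 1/9 ≈ 0.11111)
(B + c)*O = (1/9 + 0)*(-37) = (1/9)*(-37) = -37/9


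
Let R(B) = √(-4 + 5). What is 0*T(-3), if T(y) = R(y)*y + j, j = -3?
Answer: 0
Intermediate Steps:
R(B) = 1 (R(B) = √1 = 1)
T(y) = -3 + y (T(y) = 1*y - 3 = y - 3 = -3 + y)
0*T(-3) = 0*(-3 - 3) = 0*(-6) = 0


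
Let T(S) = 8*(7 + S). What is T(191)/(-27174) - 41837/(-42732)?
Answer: 178198525/193533228 ≈ 0.92076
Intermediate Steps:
T(S) = 56 + 8*S
T(191)/(-27174) - 41837/(-42732) = (56 + 8*191)/(-27174) - 41837/(-42732) = (56 + 1528)*(-1/27174) - 41837*(-1/42732) = 1584*(-1/27174) + 41837/42732 = -264/4529 + 41837/42732 = 178198525/193533228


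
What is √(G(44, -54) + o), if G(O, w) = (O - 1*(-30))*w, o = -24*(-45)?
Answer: 54*I ≈ 54.0*I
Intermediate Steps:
o = 1080
G(O, w) = w*(30 + O) (G(O, w) = (O + 30)*w = (30 + O)*w = w*(30 + O))
√(G(44, -54) + o) = √(-54*(30 + 44) + 1080) = √(-54*74 + 1080) = √(-3996 + 1080) = √(-2916) = 54*I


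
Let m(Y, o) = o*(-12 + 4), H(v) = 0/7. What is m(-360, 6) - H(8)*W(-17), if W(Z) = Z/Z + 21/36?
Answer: -48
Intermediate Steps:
H(v) = 0 (H(v) = 0*(⅐) = 0)
W(Z) = 19/12 (W(Z) = 1 + 21*(1/36) = 1 + 7/12 = 19/12)
m(Y, o) = -8*o (m(Y, o) = o*(-8) = -8*o)
m(-360, 6) - H(8)*W(-17) = -8*6 - 0*19/12 = -48 - 1*0 = -48 + 0 = -48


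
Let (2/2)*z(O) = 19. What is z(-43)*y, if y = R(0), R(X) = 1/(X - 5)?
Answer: -19/5 ≈ -3.8000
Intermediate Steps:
R(X) = 1/(-5 + X)
z(O) = 19
y = -1/5 (y = 1/(-5 + 0) = 1/(-5) = -1/5 ≈ -0.20000)
z(-43)*y = 19*(-1/5) = -19/5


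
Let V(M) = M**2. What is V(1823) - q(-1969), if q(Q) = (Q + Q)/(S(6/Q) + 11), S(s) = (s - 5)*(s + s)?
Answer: 142136710995025/42764783 ≈ 3.3237e+6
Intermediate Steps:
S(s) = 2*s*(-5 + s) (S(s) = (-5 + s)*(2*s) = 2*s*(-5 + s))
q(Q) = 2*Q/(11 + 12*(-5 + 6/Q)/Q) (q(Q) = (Q + Q)/(2*(6/Q)*(-5 + 6/Q) + 11) = (2*Q)/(12*(-5 + 6/Q)/Q + 11) = (2*Q)/(11 + 12*(-5 + 6/Q)/Q) = 2*Q/(11 + 12*(-5 + 6/Q)/Q))
V(1823) - q(-1969) = 1823**2 - 2*(-1969)**3/(72 - 60*(-1969) + 11*(-1969)**2) = 3323329 - 2*(-7633736209)/(72 + 118140 + 11*3876961) = 3323329 - 2*(-7633736209)/(72 + 118140 + 42646571) = 3323329 - 2*(-7633736209)/42764783 = 3323329 - 1*(-15267472418/42764783) = 3323329 + 15267472418/42764783 = 142136710995025/42764783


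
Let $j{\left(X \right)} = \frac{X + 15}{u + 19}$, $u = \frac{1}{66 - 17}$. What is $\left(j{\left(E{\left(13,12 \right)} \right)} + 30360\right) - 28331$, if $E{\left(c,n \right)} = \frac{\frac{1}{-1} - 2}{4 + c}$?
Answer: $\frac{8039956}{3961} \approx 2029.8$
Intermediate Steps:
$u = \frac{1}{49} \approx 0.020408$
$E{\left(c,n \right)} = - \frac{3}{4 + c}$ ($E{\left(c,n \right)} = \frac{-1 - 2}{4 + c} = - \frac{3}{4 + c}$)
$j{\left(X \right)} = \frac{735}{932} + \frac{49 X}{932}$ ($j{\left(X \right)} = \frac{X + 15}{\frac{1}{49} + 19} = \frac{15 + X}{\frac{932}{49}} = \left(15 + X\right) \frac{49}{932} = \frac{735}{932} + \frac{49 X}{932}$)
$\left(j{\left(E{\left(13,12 \right)} \right)} + 30360\right) - 28331 = \left(\left(\frac{735}{932} + \frac{49 \left(- \frac{3}{4 + 13}\right)}{932}\right) + 30360\right) - 28331 = \left(\left(\frac{735}{932} + \frac{49 \left(- \frac{3}{17}\right)}{932}\right) + 30360\right) - 28331 = \left(\left(\frac{735}{932} + \frac{49 \left(\left(-3\right) \frac{1}{17}\right)}{932}\right) + 30360\right) - 28331 = \left(\left(\frac{735}{932} + \frac{49}{932} \left(- \frac{3}{17}\right)\right) + 30360\right) - 28331 = \left(\left(\frac{735}{932} - \frac{147}{15844}\right) + 30360\right) - 28331 = \left(\frac{3087}{3961} + 30360\right) - 28331 = \frac{120259047}{3961} - 28331 = \frac{8039956}{3961}$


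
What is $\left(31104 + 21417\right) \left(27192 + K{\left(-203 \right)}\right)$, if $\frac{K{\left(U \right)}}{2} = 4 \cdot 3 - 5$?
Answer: $1428886326$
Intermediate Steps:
$K{\left(U \right)} = 14$ ($K{\left(U \right)} = 2 \left(4 \cdot 3 - 5\right) = 2 \left(12 - 5\right) = 2 \cdot 7 = 14$)
$\left(31104 + 21417\right) \left(27192 + K{\left(-203 \right)}\right) = \left(31104 + 21417\right) \left(27192 + 14\right) = 52521 \cdot 27206 = 1428886326$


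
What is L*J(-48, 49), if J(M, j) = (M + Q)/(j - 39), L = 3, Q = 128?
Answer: 24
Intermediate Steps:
J(M, j) = (128 + M)/(-39 + j) (J(M, j) = (M + 128)/(j - 39) = (128 + M)/(-39 + j))
L*J(-48, 49) = 3*((128 - 48)/(-39 + 49)) = 3*(80/10) = 3*((⅒)*80) = 3*8 = 24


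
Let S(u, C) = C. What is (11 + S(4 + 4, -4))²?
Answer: 49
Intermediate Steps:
(11 + S(4 + 4, -4))² = (11 - 4)² = 7² = 49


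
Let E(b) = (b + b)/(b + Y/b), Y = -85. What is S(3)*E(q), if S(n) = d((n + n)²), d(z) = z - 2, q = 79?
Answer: 106097/1539 ≈ 68.939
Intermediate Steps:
d(z) = -2 + z
S(n) = -2 + 4*n² (S(n) = -2 + (n + n)² = -2 + (2*n)² = -2 + 4*n²)
E(b) = 2*b/(b - 85/b) (E(b) = (b + b)/(b - 85/b) = (2*b)/(b - 85/b) = 2*b/(b - 85/b))
S(3)*E(q) = (-2 + 4*3²)*(2*79²/(-85 + 79²)) = (-2 + 4*9)*(2*6241/(-85 + 6241)) = (-2 + 36)*(2*6241/6156) = 34*(2*6241*(1/6156)) = 34*(6241/3078) = 106097/1539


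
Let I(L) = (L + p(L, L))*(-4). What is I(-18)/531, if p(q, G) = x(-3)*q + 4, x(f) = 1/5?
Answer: 352/2655 ≈ 0.13258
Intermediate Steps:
x(f) = ⅕
p(q, G) = 4 + q/5 (p(q, G) = q/5 + 4 = 4 + q/5)
I(L) = -16 - 24*L/5 (I(L) = (L + (4 + L/5))*(-4) = (4 + 6*L/5)*(-4) = -16 - 24*L/5)
I(-18)/531 = (-16 - 24/5*(-18))/531 = (-16 + 432/5)*(1/531) = (352/5)*(1/531) = 352/2655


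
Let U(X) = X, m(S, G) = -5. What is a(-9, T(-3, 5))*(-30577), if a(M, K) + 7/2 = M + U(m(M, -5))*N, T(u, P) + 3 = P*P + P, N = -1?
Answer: 458655/2 ≈ 2.2933e+5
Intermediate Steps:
T(u, P) = -3 + P + P**2 (T(u, P) = -3 + (P*P + P) = -3 + (P**2 + P) = -3 + (P + P**2) = -3 + P + P**2)
a(M, K) = 3/2 + M (a(M, K) = -7/2 + (M - 5*(-1)) = -7/2 + (M + 5) = -7/2 + (5 + M) = 3/2 + M)
a(-9, T(-3, 5))*(-30577) = (3/2 - 9)*(-30577) = -15/2*(-30577) = 458655/2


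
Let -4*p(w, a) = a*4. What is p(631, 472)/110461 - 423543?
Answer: -46784983795/110461 ≈ -4.2354e+5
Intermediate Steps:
p(w, a) = -a (p(w, a) = -a*4/4 = -a)
p(631, 472)/110461 - 423543 = -1*472/110461 - 423543 = -472*1/110461 - 423543 = -472/110461 - 423543 = -46784983795/110461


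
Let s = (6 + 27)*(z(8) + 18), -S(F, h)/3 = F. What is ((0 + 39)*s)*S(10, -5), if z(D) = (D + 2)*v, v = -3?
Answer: 463320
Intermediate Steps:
z(D) = -6 - 3*D (z(D) = (D + 2)*(-3) = (2 + D)*(-3) = -6 - 3*D)
S(F, h) = -3*F
s = -396 (s = (6 + 27)*((-6 - 3*8) + 18) = 33*((-6 - 24) + 18) = 33*(-30 + 18) = 33*(-12) = -396)
((0 + 39)*s)*S(10, -5) = ((0 + 39)*(-396))*(-3*10) = (39*(-396))*(-30) = -15444*(-30) = 463320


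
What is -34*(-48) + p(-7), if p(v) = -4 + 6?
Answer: 1634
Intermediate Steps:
p(v) = 2
-34*(-48) + p(-7) = -34*(-48) + 2 = 1632 + 2 = 1634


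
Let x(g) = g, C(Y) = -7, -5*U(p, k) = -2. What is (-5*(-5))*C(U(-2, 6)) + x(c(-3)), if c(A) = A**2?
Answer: -166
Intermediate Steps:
U(p, k) = 2/5 (U(p, k) = -1/5*(-2) = 2/5)
(-5*(-5))*C(U(-2, 6)) + x(c(-3)) = -5*(-5)*(-7) + (-3)**2 = 25*(-7) + 9 = -175 + 9 = -166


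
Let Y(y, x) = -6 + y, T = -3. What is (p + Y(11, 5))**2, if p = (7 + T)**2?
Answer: 441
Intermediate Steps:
p = 16 (p = (7 - 3)**2 = 4**2 = 16)
(p + Y(11, 5))**2 = (16 + (-6 + 11))**2 = (16 + 5)**2 = 21**2 = 441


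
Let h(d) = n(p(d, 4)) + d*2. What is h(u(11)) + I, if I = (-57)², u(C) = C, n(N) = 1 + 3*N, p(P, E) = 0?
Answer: 3272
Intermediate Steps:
h(d) = 1 + 2*d (h(d) = (1 + 3*0) + d*2 = (1 + 0) + 2*d = 1 + 2*d)
I = 3249
h(u(11)) + I = (1 + 2*11) + 3249 = (1 + 22) + 3249 = 23 + 3249 = 3272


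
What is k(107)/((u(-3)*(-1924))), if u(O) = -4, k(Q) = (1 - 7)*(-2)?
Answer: 3/1924 ≈ 0.0015593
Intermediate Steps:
k(Q) = 12 (k(Q) = -6*(-2) = 12)
k(107)/((u(-3)*(-1924))) = 12/((-4*(-1924))) = 12/7696 = 12*(1/7696) = 3/1924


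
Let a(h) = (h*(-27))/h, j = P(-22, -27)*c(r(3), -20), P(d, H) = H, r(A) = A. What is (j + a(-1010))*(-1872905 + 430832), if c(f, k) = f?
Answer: 155743884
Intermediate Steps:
j = -81 (j = -27*3 = -81)
a(h) = -27 (a(h) = (-27*h)/h = -27)
(j + a(-1010))*(-1872905 + 430832) = (-81 - 27)*(-1872905 + 430832) = -108*(-1442073) = 155743884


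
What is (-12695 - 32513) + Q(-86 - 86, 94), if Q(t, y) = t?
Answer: -45380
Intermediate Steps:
(-12695 - 32513) + Q(-86 - 86, 94) = (-12695 - 32513) + (-86 - 86) = -45208 - 172 = -45380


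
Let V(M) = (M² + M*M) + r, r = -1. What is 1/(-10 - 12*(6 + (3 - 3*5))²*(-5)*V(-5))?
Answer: 1/105830 ≈ 9.4491e-6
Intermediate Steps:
V(M) = -1 + 2*M² (V(M) = (M² + M*M) - 1 = (M² + M²) - 1 = 2*M² - 1 = -1 + 2*M²)
1/(-10 - 12*(6 + (3 - 3*5))²*(-5)*V(-5)) = 1/(-10 - 12*(6 + (3 - 3*5))²*(-5)*(-1 + 2*(-5)²)) = 1/(-10 - 12*(6 + (3 - 15))²*(-5)*(-1 + 2*25)) = 1/(-10 - 12*(6 - 12)²*(-5)*(-1 + 50)) = 1/(-10 - 12*(-6)²*(-5)*49) = 1/(-10 - 12*36*(-5)*49) = 1/(-10 - (-2160)*49) = 1/(-10 - 12*(-8820)) = 1/(-10 + 105840) = 1/105830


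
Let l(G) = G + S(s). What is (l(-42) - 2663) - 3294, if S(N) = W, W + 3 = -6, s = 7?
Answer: -6008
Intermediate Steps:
W = -9 (W = -3 - 6 = -9)
S(N) = -9
l(G) = -9 + G (l(G) = G - 9 = -9 + G)
(l(-42) - 2663) - 3294 = ((-9 - 42) - 2663) - 3294 = (-51 - 2663) - 3294 = -2714 - 3294 = -6008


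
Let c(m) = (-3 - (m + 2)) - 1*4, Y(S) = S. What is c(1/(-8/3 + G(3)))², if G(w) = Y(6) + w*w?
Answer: 112896/1369 ≈ 82.466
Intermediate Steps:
G(w) = 6 + w² (G(w) = 6 + w*w = 6 + w²)
c(m) = -9 - m (c(m) = (-3 - (2 + m)) - 4 = (-3 + (-2 - m)) - 4 = (-5 - m) - 4 = -9 - m)
c(1/(-8/3 + G(3)))² = (-9 - 1/(-8/3 + (6 + 3²)))² = (-9 - 1/(-8*⅓ + (6 + 9)))² = (-9 - 1/(-8/3 + 15))² = (-9 - 1/37/3)² = (-9 - 1*3/37)² = (-9 - 3/37)² = (-336/37)² = 112896/1369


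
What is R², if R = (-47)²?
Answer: 4879681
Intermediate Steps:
R = 2209
R² = 2209² = 4879681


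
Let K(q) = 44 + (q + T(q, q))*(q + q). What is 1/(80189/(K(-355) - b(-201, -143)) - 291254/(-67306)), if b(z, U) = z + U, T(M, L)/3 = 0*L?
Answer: 8495296014/39460389043 ≈ 0.21529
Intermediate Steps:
T(M, L) = 0 (T(M, L) = 3*(0*L) = 3*0 = 0)
b(z, U) = U + z
K(q) = 44 + 2*q**2 (K(q) = 44 + (q + 0)*(q + q) = 44 + q*(2*q) = 44 + 2*q**2)
1/(80189/(K(-355) - b(-201, -143)) - 291254/(-67306)) = 1/(80189/((44 + 2*(-355)**2) - (-143 - 201)) - 291254/(-67306)) = 1/(80189/((44 + 2*126025) - 1*(-344)) - 291254*(-1/67306)) = 1/(80189/((44 + 252050) + 344) + 145627/33653) = 1/(80189/(252094 + 344) + 145627/33653) = 1/(80189/252438 + 145627/33653) = 1/(39460389043/8495296014) = 8495296014/39460389043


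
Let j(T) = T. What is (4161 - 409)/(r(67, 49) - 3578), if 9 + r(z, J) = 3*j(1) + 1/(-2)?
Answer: -112/107 ≈ -1.0467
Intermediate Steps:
r(z, J) = -13/2 (r(z, J) = -9 + (3*1 + 1/(-2)) = -9 + (3 - ½) = -9 + 5/2 = -13/2)
(4161 - 409)/(r(67, 49) - 3578) = (4161 - 409)/(-13/2 - 3578) = 3752/(-7169/2) = 3752*(-2/7169) = -112/107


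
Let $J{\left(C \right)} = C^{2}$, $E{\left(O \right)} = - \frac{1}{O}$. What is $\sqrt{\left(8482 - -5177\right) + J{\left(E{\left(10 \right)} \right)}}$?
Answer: $\frac{\sqrt{1365901}}{10} \approx 116.87$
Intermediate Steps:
$\sqrt{\left(8482 - -5177\right) + J{\left(E{\left(10 \right)} \right)}} = \sqrt{\left(8482 - -5177\right) + \left(- \frac{1}{10}\right)^{2}} = \sqrt{\left(8482 + 5177\right) + \left(\left(-1\right) \frac{1}{10}\right)^{2}} = \sqrt{13659 + \left(- \frac{1}{10}\right)^{2}} = \sqrt{13659 + \frac{1}{100}} = \sqrt{\frac{1365901}{100}} = \frac{\sqrt{1365901}}{10}$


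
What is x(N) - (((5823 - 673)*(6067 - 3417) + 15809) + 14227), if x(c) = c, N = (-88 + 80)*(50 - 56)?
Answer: -13677488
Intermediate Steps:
N = 48 (N = -8*(-6) = 48)
x(N) - (((5823 - 673)*(6067 - 3417) + 15809) + 14227) = 48 - (((5823 - 673)*(6067 - 3417) + 15809) + 14227) = 48 - ((5150*2650 + 15809) + 14227) = 48 - ((13647500 + 15809) + 14227) = 48 - (13663309 + 14227) = 48 - 1*13677536 = 48 - 13677536 = -13677488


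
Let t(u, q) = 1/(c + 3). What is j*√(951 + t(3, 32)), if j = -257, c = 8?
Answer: -257*√115082/11 ≈ -7925.8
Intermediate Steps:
t(u, q) = 1/11 (t(u, q) = 1/(8 + 3) = 1/11)
j*√(951 + t(3, 32)) = -257*√(951 + 1/11) = -257*√115082/11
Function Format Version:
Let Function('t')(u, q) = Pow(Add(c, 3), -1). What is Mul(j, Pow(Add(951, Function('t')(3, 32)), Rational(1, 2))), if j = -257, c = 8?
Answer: Mul(Rational(-257, 11), Pow(115082, Rational(1, 2))) ≈ -7925.8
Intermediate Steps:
Function('t')(u, q) = Rational(1, 11) (Function('t')(u, q) = Pow(Add(8, 3), -1) = Pow(11, -1) = Rational(1, 11))
Mul(j, Pow(Add(951, Function('t')(3, 32)), Rational(1, 2))) = Mul(-257, Pow(Add(951, Rational(1, 11)), Rational(1, 2))) = Mul(-257, Pow(Rational(10462, 11), Rational(1, 2))) = Mul(-257, Mul(Rational(1, 11), Pow(115082, Rational(1, 2)))) = Mul(Rational(-257, 11), Pow(115082, Rational(1, 2)))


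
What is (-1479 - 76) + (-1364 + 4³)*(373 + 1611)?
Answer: -2580755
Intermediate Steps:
(-1479 - 76) + (-1364 + 4³)*(373 + 1611) = -1555 + (-1364 + 64)*1984 = -1555 - 1300*1984 = -1555 - 2579200 = -2580755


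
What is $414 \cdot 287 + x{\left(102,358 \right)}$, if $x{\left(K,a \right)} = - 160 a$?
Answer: $61538$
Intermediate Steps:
$414 \cdot 287 + x{\left(102,358 \right)} = 414 \cdot 287 - 57280 = 118818 - 57280 = 61538$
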